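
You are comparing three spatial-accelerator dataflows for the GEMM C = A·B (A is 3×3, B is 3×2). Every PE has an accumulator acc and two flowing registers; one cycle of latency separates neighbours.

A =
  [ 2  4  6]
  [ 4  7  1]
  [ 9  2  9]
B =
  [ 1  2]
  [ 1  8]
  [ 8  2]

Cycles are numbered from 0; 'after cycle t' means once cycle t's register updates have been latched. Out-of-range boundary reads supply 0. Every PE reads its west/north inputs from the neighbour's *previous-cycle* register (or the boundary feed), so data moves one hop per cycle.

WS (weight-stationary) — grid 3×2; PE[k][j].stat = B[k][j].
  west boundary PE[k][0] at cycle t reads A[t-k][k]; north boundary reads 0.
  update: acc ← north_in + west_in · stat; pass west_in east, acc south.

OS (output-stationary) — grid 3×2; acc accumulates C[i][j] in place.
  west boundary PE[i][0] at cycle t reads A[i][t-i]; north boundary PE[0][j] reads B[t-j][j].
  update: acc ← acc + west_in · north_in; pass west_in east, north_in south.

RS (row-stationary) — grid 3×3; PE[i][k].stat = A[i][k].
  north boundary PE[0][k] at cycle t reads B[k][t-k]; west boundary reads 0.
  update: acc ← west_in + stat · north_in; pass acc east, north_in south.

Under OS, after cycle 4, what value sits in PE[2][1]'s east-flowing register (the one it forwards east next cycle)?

register = 2

OS 3×2: PE[2][1] cycle-by-cycle (with neighbour feeds):
  0: (1,1).acc=0  regs=<0,0>
  0: (2,0).acc=0  regs=<0,0>
  0: (2,1).acc=0  regs=<0,0>
  1: (1,1).acc=0  regs=<0,0>
  1: (2,0).acc=0  regs=<0,0>
  1: (2,1).acc=0  regs=<0,0>
  2: (1,1).acc=8  regs=<4,2>
  2: (2,0).acc=9  regs=<9,1>
  2: (2,1).acc=0  regs=<0,0>
  3: (1,1).acc=64  regs=<7,8>
  3: (2,0).acc=11  regs=<2,1>
  3: (2,1).acc=18  regs=<9,2>
  4: (1,1).acc=66  regs=<1,2>
  4: (2,0).acc=83  regs=<9,8>
  4: (2,1).acc=34  regs=<2,8>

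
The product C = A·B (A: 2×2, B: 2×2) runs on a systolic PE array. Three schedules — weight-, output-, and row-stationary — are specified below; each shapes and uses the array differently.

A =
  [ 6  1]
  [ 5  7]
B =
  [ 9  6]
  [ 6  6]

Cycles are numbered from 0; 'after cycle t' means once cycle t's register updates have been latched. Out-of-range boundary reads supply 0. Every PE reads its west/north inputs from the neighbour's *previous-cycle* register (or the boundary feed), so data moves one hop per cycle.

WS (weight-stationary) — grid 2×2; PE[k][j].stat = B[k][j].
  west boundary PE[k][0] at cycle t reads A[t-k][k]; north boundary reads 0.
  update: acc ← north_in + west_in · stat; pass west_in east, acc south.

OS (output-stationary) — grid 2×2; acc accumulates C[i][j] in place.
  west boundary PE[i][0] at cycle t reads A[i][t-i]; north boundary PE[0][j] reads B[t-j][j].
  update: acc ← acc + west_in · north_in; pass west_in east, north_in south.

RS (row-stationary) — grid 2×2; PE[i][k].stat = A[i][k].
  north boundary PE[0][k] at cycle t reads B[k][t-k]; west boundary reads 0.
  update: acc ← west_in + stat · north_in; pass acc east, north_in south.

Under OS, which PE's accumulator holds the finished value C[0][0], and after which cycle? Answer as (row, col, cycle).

(row, col, cycle) = (0, 0, 1)

OS: C[0][0] accumulates in PE[0][0]:
  after 0 — PE[0][0] acc=54, pass-E 6, pass-S 9
  after 1 — PE[0][0] acc=60, pass-E 1, pass-S 6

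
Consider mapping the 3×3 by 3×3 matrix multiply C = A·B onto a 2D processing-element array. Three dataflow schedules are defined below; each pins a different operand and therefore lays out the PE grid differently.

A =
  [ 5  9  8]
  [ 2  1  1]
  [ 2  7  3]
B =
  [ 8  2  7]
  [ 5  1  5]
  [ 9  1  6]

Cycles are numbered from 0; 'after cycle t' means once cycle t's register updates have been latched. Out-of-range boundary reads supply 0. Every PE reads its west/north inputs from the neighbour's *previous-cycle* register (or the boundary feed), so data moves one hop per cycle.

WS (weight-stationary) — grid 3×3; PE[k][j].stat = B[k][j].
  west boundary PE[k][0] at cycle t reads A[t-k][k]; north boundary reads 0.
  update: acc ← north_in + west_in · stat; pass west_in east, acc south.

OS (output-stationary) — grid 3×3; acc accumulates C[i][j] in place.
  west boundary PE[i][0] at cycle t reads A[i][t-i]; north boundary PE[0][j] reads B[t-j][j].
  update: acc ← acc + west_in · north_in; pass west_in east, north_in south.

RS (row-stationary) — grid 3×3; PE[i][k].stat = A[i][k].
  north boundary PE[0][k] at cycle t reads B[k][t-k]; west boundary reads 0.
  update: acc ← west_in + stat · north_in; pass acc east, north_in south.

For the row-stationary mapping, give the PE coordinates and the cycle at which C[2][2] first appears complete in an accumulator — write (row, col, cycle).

RS — PE[2][2] is where C[2][2] collects:
  step 0 · PE2,2: acc=0; fwd→0 fwd↓0
  step 1 · PE2,2: acc=0; fwd→0 fwd↓0
  step 2 · PE2,2: acc=0; fwd→0 fwd↓0
  step 3 · PE2,2: acc=0; fwd→0 fwd↓0
  step 4 · PE2,2: acc=78; fwd→78 fwd↓9
  step 5 · PE2,2: acc=14; fwd→14 fwd↓1
  step 6 · PE2,2: acc=67; fwd→67 fwd↓6

(row, col, cycle) = (2, 2, 6)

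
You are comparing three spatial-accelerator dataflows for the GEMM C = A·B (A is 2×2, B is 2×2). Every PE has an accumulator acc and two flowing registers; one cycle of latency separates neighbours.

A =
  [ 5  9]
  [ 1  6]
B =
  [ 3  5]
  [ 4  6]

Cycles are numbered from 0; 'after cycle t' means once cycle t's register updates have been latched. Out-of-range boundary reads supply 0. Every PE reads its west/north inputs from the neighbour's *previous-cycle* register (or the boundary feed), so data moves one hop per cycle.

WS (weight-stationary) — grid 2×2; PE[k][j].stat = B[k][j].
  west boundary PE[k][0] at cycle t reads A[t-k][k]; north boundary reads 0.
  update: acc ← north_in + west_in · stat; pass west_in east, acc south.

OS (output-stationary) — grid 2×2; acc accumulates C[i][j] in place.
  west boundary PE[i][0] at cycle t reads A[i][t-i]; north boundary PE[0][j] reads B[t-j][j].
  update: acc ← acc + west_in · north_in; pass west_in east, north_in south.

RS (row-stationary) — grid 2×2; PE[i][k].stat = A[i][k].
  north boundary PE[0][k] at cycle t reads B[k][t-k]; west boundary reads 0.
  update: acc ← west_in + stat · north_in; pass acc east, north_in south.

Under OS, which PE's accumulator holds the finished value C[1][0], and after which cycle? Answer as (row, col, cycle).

(row, col, cycle) = (1, 0, 2)

Under OS, C[1][0] lands at PE[1][0]:
  cycle 0: PE[1][0] → acc 0, east 0, south 0
  cycle 1: PE[1][0] → acc 3, east 1, south 3
  cycle 2: PE[1][0] → acc 27, east 6, south 4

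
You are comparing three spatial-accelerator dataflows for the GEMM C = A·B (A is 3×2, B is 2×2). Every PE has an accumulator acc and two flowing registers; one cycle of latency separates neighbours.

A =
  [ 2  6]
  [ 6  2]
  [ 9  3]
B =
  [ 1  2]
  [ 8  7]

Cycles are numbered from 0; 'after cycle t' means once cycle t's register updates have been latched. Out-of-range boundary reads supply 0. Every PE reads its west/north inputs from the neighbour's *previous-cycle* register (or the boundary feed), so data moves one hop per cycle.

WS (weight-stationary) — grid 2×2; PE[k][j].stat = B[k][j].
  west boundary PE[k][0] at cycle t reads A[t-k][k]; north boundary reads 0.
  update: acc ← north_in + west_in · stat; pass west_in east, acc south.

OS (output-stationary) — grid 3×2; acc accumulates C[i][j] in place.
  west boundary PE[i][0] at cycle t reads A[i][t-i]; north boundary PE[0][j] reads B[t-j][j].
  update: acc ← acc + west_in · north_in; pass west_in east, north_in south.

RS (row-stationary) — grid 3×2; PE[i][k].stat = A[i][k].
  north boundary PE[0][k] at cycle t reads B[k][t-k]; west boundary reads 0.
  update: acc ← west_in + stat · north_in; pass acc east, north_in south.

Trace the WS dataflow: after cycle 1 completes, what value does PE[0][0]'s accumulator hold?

PE[0][0].acc = 6

WS (2×2). Following PE[0][0] plus its west/north inputs:
  after 0 — PE[0][0] acc=2, pass-E 2, pass-S 2
  after 1 — PE[0][0] acc=6, pass-E 6, pass-S 6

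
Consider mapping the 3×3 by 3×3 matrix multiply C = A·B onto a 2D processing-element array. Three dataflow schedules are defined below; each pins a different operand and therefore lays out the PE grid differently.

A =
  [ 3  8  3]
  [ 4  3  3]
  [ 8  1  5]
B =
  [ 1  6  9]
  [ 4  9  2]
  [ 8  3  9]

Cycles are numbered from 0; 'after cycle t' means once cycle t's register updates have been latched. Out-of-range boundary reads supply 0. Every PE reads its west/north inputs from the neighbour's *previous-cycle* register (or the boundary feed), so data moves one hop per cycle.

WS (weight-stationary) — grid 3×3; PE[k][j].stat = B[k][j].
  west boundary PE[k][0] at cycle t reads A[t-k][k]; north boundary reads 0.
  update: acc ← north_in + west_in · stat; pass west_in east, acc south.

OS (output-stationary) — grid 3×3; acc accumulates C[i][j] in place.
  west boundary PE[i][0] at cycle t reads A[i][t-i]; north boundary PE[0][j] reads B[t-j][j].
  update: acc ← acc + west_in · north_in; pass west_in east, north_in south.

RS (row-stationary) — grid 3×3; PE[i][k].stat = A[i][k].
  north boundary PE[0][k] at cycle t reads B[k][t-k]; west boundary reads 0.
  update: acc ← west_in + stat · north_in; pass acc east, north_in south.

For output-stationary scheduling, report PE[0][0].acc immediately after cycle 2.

Tracing OS — 3×3 array, target PE[0][0]:
  t=0 PE[0][0]: acc=3 h=3 v=1
  t=1 PE[0][0]: acc=35 h=8 v=4
  t=2 PE[0][0]: acc=59 h=3 v=8

PE[0][0].acc = 59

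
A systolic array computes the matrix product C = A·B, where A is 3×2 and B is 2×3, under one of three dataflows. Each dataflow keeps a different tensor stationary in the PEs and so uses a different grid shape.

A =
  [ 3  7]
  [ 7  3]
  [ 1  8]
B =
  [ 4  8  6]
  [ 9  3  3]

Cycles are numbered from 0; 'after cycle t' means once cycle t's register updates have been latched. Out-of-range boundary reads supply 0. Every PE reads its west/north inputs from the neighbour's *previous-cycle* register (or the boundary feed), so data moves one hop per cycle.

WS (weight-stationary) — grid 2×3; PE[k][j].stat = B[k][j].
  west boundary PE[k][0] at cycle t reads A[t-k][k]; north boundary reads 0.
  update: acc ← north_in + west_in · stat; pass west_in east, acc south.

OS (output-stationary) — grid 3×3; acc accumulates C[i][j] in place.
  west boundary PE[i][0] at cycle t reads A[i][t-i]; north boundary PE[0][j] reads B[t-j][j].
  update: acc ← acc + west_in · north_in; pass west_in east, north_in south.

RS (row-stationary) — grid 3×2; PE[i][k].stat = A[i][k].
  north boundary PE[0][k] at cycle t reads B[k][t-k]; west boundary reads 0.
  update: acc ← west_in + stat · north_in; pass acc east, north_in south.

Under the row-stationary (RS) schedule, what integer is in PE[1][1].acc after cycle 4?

Tracing RS — 3×2 array, target PE[1][1]:
  step 0 · PE0,1: acc=0; fwd→0 fwd↓0
  step 0 · PE1,0: acc=0; fwd→0 fwd↓0
  step 0 · PE1,1: acc=0; fwd→0 fwd↓0
  step 1 · PE0,1: acc=75; fwd→75 fwd↓9
  step 1 · PE1,0: acc=28; fwd→28 fwd↓4
  step 1 · PE1,1: acc=0; fwd→0 fwd↓0
  step 2 · PE0,1: acc=45; fwd→45 fwd↓3
  step 2 · PE1,0: acc=56; fwd→56 fwd↓8
  step 2 · PE1,1: acc=55; fwd→55 fwd↓9
  step 3 · PE0,1: acc=39; fwd→39 fwd↓3
  step 3 · PE1,0: acc=42; fwd→42 fwd↓6
  step 3 · PE1,1: acc=65; fwd→65 fwd↓3
  step 4 · PE0,1: acc=0; fwd→0 fwd↓0
  step 4 · PE1,0: acc=0; fwd→0 fwd↓0
  step 4 · PE1,1: acc=51; fwd→51 fwd↓3

PE[1][1].acc = 51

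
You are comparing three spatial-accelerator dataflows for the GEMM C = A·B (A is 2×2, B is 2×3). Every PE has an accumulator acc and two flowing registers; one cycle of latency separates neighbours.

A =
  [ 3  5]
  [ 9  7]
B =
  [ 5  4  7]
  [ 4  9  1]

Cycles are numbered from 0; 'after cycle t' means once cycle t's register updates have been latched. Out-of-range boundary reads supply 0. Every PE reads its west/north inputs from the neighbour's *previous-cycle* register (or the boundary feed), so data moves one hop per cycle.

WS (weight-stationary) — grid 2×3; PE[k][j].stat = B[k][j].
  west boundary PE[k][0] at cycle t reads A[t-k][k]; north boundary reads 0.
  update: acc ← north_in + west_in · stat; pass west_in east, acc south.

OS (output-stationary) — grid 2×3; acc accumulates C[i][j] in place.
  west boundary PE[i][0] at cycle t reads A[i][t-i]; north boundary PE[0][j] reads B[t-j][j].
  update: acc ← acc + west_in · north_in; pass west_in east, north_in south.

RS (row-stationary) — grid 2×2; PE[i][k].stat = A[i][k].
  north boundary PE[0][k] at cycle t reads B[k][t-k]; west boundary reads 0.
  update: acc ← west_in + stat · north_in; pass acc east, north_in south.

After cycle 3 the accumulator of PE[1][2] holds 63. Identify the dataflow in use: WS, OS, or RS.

Under WS (2×3), PE[1][2]:
  [0] (1,2) acc=0 (h:0 v:0)
  [1] (1,2) acc=0 (h:0 v:0)
  [2] (1,2) acc=0 (h:0 v:0)
  [3] (1,2) acc=26 (h:5 v:26)
Under OS (2×3), PE[1][2]:
  [0] (1,2) acc=0 (h:0 v:0)
  [1] (1,2) acc=0 (h:0 v:0)
  [2] (1,2) acc=0 (h:0 v:0)
  [3] (1,2) acc=63 (h:9 v:7)
RS (2×2): PE[1][2] does not exist.

dataflow = OS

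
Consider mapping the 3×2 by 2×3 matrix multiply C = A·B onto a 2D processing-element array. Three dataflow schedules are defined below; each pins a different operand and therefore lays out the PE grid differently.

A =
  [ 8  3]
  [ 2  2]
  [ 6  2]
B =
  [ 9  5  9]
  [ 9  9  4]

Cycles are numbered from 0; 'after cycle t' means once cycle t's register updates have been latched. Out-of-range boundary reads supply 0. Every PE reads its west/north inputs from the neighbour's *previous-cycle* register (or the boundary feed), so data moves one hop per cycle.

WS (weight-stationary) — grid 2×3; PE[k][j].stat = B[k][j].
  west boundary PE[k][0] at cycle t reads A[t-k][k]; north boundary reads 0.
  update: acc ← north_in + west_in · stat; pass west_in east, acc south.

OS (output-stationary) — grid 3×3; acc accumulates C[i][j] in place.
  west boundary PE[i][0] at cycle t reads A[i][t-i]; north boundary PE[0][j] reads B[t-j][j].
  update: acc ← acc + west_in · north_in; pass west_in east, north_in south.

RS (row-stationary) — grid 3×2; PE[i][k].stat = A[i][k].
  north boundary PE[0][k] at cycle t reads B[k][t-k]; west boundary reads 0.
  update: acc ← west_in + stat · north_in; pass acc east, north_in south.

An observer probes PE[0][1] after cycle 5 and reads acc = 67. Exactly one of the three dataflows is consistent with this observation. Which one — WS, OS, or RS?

WS (2×3 grid), PE[0][1]:
  step 0 · PE0,1: acc=0; fwd→0 fwd↓0
  step 1 · PE0,1: acc=40; fwd→8 fwd↓40
  step 2 · PE0,1: acc=10; fwd→2 fwd↓10
  step 3 · PE0,1: acc=30; fwd→6 fwd↓30
  step 4 · PE0,1: acc=0; fwd→0 fwd↓0
  step 5 · PE0,1: acc=0; fwd→0 fwd↓0
OS (3×3 grid), PE[0][1]:
  step 0 · PE0,1: acc=0; fwd→0 fwd↓0
  step 1 · PE0,1: acc=40; fwd→8 fwd↓5
  step 2 · PE0,1: acc=67; fwd→3 fwd↓9
  step 3 · PE0,1: acc=67; fwd→0 fwd↓0
  step 4 · PE0,1: acc=67; fwd→0 fwd↓0
  step 5 · PE0,1: acc=67; fwd→0 fwd↓0
RS (3×2 grid), PE[0][1]:
  step 0 · PE0,1: acc=0; fwd→0 fwd↓0
  step 1 · PE0,1: acc=99; fwd→99 fwd↓9
  step 2 · PE0,1: acc=67; fwd→67 fwd↓9
  step 3 · PE0,1: acc=84; fwd→84 fwd↓4
  step 4 · PE0,1: acc=0; fwd→0 fwd↓0
  step 5 · PE0,1: acc=0; fwd→0 fwd↓0

dataflow = OS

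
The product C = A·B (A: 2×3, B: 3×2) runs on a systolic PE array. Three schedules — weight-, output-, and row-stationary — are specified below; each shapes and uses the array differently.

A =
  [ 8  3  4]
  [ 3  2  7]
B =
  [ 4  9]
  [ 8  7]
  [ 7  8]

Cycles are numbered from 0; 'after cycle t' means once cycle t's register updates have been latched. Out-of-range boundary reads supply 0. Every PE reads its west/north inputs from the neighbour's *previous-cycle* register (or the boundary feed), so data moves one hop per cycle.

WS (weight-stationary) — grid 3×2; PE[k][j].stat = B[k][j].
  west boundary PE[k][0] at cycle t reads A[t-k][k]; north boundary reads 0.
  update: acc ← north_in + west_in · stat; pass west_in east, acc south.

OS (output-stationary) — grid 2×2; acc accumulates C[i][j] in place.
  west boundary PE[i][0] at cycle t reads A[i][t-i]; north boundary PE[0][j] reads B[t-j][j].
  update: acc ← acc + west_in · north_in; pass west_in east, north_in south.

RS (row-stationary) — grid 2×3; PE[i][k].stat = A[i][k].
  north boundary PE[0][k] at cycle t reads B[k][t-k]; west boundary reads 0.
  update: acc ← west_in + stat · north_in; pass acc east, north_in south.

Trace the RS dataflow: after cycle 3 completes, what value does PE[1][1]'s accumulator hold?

RS 2×3: PE[1][1] cycle-by-cycle (with neighbour feeds):
  c0 r0c1: 0 / 0 / 0
  c0 r1c0: 0 / 0 / 0
  c0 r1c1: 0 / 0 / 0
  c1 r0c1: 56 / 56 / 8
  c1 r1c0: 12 / 12 / 4
  c1 r1c1: 0 / 0 / 0
  c2 r0c1: 93 / 93 / 7
  c2 r1c0: 27 / 27 / 9
  c2 r1c1: 28 / 28 / 8
  c3 r0c1: 0 / 0 / 0
  c3 r1c0: 0 / 0 / 0
  c3 r1c1: 41 / 41 / 7

PE[1][1].acc = 41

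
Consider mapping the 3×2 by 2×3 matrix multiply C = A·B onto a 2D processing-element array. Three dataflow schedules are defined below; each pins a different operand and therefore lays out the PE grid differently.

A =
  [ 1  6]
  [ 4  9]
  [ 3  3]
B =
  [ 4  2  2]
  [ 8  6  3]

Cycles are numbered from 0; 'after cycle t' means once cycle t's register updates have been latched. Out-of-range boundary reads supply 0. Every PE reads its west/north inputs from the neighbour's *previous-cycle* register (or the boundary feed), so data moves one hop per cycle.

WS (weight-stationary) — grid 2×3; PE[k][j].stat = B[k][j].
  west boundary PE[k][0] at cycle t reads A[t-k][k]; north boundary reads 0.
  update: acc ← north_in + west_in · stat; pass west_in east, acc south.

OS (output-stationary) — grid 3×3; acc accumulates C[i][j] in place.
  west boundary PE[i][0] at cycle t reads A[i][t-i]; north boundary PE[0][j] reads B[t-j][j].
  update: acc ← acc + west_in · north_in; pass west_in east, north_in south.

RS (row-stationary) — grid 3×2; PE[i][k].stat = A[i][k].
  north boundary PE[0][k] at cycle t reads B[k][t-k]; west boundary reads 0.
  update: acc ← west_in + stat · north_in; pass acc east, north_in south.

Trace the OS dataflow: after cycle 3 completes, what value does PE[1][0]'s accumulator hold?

PE[1][0].acc = 88

OS 3×3: PE[1][0] cycle-by-cycle (with neighbour feeds):
  c0 r0c0: 4 / 1 / 4
  c0 r1c0: 0 / 0 / 0
  c1 r0c0: 52 / 6 / 8
  c1 r1c0: 16 / 4 / 4
  c2 r0c0: 52 / 0 / 0
  c2 r1c0: 88 / 9 / 8
  c3 r0c0: 52 / 0 / 0
  c3 r1c0: 88 / 0 / 0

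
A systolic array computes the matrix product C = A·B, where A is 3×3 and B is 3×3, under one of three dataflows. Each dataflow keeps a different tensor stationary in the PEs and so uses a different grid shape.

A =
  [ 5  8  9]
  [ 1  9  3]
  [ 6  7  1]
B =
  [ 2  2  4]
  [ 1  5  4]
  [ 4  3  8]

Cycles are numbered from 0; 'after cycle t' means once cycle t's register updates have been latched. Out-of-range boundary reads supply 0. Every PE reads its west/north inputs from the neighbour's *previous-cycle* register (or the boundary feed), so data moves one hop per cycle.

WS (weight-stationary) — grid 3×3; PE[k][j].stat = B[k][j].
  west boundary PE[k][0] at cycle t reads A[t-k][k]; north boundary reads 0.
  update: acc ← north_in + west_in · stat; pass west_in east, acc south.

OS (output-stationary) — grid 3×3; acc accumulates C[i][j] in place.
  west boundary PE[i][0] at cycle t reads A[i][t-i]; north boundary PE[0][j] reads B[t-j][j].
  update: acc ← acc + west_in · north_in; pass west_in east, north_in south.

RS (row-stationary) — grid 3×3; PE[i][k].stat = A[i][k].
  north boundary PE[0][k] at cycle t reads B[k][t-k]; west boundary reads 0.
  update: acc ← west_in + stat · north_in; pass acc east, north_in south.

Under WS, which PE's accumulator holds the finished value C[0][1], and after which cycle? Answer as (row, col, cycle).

WS — PE[2][1] is where C[0][1] collects:
  @0  [2,1]  acc 0  |  →0  ↓0
  @1  [2,1]  acc 0  |  →0  ↓0
  @2  [2,1]  acc 0  |  →0  ↓0
  @3  [2,1]  acc 77  |  →9  ↓77

(row, col, cycle) = (2, 1, 3)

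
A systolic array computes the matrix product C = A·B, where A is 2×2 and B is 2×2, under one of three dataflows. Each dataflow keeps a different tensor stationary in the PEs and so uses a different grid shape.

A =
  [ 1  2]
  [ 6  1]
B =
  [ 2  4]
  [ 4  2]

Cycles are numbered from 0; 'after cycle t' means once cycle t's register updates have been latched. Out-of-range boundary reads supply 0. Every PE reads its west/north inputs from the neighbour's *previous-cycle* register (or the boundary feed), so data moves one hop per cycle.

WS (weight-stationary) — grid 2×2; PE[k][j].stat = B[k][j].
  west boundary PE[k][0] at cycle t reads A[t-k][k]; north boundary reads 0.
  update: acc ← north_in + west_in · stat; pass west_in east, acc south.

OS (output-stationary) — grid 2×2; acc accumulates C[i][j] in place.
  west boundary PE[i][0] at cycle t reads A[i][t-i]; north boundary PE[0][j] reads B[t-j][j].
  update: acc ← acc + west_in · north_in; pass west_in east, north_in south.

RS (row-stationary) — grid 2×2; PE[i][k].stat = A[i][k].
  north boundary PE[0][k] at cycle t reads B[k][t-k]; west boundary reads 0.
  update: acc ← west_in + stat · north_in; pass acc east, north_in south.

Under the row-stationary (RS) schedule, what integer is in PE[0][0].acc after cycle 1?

PE[0][0].acc = 4

RS 2×2: PE[0][0] cycle-by-cycle (with neighbour feeds):
  0: (0,0).acc=2  regs=<2,2>
  1: (0,0).acc=4  regs=<4,4>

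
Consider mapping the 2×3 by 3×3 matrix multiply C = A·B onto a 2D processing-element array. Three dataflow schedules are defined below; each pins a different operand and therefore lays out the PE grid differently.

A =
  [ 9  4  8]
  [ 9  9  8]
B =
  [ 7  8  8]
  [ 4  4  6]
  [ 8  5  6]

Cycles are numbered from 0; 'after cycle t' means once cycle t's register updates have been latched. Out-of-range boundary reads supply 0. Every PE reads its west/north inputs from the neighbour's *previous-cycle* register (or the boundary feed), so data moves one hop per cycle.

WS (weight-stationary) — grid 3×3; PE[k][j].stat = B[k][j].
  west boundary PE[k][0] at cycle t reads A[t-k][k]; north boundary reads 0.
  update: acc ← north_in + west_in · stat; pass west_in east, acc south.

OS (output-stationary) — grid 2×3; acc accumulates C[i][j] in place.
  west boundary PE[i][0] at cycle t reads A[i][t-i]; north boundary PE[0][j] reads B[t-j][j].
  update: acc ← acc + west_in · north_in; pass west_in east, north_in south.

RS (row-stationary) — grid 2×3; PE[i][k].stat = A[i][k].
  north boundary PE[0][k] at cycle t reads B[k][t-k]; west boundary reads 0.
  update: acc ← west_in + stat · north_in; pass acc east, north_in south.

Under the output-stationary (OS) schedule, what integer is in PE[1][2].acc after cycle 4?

PE[1][2].acc = 126

Tracing OS — 2×3 array, target PE[1][2]:
  t=0 PE[0][2]: acc=0 h=0 v=0
  t=0 PE[1][1]: acc=0 h=0 v=0
  t=0 PE[1][2]: acc=0 h=0 v=0
  t=1 PE[0][2]: acc=0 h=0 v=0
  t=1 PE[1][1]: acc=0 h=0 v=0
  t=1 PE[1][2]: acc=0 h=0 v=0
  t=2 PE[0][2]: acc=72 h=9 v=8
  t=2 PE[1][1]: acc=72 h=9 v=8
  t=2 PE[1][2]: acc=0 h=0 v=0
  t=3 PE[0][2]: acc=96 h=4 v=6
  t=3 PE[1][1]: acc=108 h=9 v=4
  t=3 PE[1][2]: acc=72 h=9 v=8
  t=4 PE[0][2]: acc=144 h=8 v=6
  t=4 PE[1][1]: acc=148 h=8 v=5
  t=4 PE[1][2]: acc=126 h=9 v=6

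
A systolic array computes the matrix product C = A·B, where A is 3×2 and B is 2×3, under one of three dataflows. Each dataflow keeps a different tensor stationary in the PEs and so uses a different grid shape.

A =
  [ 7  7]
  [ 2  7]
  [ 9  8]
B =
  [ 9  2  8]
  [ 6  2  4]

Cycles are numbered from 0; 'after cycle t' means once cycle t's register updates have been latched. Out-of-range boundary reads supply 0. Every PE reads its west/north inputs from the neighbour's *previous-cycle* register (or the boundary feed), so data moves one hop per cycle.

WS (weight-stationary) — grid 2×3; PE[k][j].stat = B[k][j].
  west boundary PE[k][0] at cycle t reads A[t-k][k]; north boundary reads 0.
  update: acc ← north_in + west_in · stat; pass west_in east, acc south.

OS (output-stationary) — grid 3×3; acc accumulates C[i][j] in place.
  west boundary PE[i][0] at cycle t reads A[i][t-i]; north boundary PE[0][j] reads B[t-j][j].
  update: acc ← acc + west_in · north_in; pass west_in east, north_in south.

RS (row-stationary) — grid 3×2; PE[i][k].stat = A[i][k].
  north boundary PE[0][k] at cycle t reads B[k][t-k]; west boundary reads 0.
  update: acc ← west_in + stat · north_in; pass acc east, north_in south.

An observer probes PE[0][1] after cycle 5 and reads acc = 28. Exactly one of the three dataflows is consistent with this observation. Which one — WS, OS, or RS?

dataflow = OS

WS [2×3] PE[0][1] across cycles:
  step 0 · PE0,1: acc=0; fwd→0 fwd↓0
  step 1 · PE0,1: acc=14; fwd→7 fwd↓14
  step 2 · PE0,1: acc=4; fwd→2 fwd↓4
  step 3 · PE0,1: acc=18; fwd→9 fwd↓18
  step 4 · PE0,1: acc=0; fwd→0 fwd↓0
  step 5 · PE0,1: acc=0; fwd→0 fwd↓0
OS [3×3] PE[0][1] across cycles:
  step 0 · PE0,1: acc=0; fwd→0 fwd↓0
  step 1 · PE0,1: acc=14; fwd→7 fwd↓2
  step 2 · PE0,1: acc=28; fwd→7 fwd↓2
  step 3 · PE0,1: acc=28; fwd→0 fwd↓0
  step 4 · PE0,1: acc=28; fwd→0 fwd↓0
  step 5 · PE0,1: acc=28; fwd→0 fwd↓0
RS [3×2] PE[0][1] across cycles:
  step 0 · PE0,1: acc=0; fwd→0 fwd↓0
  step 1 · PE0,1: acc=105; fwd→105 fwd↓6
  step 2 · PE0,1: acc=28; fwd→28 fwd↓2
  step 3 · PE0,1: acc=84; fwd→84 fwd↓4
  step 4 · PE0,1: acc=0; fwd→0 fwd↓0
  step 5 · PE0,1: acc=0; fwd→0 fwd↓0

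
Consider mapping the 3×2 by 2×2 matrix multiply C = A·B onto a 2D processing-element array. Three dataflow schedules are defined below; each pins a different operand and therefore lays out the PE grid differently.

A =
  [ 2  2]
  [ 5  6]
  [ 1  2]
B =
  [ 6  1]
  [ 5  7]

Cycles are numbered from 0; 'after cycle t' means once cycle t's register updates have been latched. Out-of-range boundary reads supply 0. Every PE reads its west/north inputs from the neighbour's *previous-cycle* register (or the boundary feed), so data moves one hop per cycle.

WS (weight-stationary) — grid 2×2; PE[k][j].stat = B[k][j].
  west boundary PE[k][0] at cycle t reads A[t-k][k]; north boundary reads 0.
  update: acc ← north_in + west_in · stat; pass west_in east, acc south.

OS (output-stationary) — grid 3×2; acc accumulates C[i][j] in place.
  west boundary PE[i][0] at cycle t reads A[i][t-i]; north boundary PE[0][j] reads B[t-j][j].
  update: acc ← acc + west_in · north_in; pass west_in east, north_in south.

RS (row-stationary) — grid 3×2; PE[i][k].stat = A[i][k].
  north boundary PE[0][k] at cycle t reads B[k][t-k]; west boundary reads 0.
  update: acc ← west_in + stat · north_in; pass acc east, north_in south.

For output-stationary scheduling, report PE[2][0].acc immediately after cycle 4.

OS on a 3×2 grid — tracing PE[2][0] and its feeders:
  cycle 0: PE[1][0] → acc 0, east 0, south 0
  cycle 0: PE[2][0] → acc 0, east 0, south 0
  cycle 1: PE[1][0] → acc 30, east 5, south 6
  cycle 1: PE[2][0] → acc 0, east 0, south 0
  cycle 2: PE[1][0] → acc 60, east 6, south 5
  cycle 2: PE[2][0] → acc 6, east 1, south 6
  cycle 3: PE[1][0] → acc 60, east 0, south 0
  cycle 3: PE[2][0] → acc 16, east 2, south 5
  cycle 4: PE[1][0] → acc 60, east 0, south 0
  cycle 4: PE[2][0] → acc 16, east 0, south 0

PE[2][0].acc = 16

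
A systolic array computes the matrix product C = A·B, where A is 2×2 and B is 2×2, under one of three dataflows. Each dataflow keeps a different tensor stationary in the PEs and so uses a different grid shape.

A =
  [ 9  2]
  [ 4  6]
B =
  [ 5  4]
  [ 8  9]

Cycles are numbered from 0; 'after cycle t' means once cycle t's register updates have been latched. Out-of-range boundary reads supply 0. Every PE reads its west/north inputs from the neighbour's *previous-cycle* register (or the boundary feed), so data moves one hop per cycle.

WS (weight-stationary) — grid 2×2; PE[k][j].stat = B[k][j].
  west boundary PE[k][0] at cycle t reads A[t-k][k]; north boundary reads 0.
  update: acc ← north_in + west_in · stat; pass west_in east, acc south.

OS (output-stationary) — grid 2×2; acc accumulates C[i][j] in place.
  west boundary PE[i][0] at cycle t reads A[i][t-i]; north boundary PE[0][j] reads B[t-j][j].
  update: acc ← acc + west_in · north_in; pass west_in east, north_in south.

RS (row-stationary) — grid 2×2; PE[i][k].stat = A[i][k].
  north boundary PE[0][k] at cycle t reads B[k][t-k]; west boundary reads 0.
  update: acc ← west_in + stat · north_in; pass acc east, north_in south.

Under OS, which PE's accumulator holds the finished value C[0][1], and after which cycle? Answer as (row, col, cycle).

(row, col, cycle) = (0, 1, 2)

Under OS, C[0][1] lands at PE[0][1]:
  t=0 PE[0][1]: acc=0 h=0 v=0
  t=1 PE[0][1]: acc=36 h=9 v=4
  t=2 PE[0][1]: acc=54 h=2 v=9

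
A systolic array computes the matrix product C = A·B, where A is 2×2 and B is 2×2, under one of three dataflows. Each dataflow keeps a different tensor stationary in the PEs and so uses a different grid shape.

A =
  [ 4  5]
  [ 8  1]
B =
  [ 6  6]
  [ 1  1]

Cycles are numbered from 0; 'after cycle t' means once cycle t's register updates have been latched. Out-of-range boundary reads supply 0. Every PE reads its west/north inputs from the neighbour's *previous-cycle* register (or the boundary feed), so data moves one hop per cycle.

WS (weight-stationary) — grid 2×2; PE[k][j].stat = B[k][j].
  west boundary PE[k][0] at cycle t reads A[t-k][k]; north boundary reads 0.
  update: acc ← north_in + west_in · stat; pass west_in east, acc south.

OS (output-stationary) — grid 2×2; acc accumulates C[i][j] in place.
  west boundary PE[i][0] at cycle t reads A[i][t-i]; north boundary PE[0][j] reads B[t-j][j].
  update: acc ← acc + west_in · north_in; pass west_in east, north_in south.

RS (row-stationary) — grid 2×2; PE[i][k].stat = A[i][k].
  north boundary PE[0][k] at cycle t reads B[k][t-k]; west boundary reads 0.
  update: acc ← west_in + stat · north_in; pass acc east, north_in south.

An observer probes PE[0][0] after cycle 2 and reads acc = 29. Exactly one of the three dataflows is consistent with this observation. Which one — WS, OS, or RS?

Under WS (2×2), PE[0][0]:
  cycle 0: PE[0][0] → acc 24, east 4, south 24
  cycle 1: PE[0][0] → acc 48, east 8, south 48
  cycle 2: PE[0][0] → acc 0, east 0, south 0
Under OS (2×2), PE[0][0]:
  cycle 0: PE[0][0] → acc 24, east 4, south 6
  cycle 1: PE[0][0] → acc 29, east 5, south 1
  cycle 2: PE[0][0] → acc 29, east 0, south 0
Under RS (2×2), PE[0][0]:
  cycle 0: PE[0][0] → acc 24, east 24, south 6
  cycle 1: PE[0][0] → acc 24, east 24, south 6
  cycle 2: PE[0][0] → acc 0, east 0, south 0

dataflow = OS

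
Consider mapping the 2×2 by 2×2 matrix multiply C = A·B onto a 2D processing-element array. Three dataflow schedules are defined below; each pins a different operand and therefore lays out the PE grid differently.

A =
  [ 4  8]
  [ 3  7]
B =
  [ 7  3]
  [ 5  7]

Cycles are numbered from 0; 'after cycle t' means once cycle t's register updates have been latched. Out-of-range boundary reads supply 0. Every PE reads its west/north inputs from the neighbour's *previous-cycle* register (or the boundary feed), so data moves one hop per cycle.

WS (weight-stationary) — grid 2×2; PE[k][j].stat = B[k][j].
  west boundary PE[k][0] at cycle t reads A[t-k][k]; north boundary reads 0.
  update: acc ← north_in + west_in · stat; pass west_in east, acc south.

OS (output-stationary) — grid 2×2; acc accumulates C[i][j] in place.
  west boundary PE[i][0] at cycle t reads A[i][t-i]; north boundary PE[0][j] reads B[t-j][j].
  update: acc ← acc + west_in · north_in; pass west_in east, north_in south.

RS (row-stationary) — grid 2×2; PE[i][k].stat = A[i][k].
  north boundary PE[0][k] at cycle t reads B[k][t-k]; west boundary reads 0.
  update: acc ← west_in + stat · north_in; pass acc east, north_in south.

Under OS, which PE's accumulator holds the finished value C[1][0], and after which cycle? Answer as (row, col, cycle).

(row, col, cycle) = (1, 0, 2)

OS — PE[1][0] is where C[1][0] collects:
  t=0 PE[1][0]: acc=0 h=0 v=0
  t=1 PE[1][0]: acc=21 h=3 v=7
  t=2 PE[1][0]: acc=56 h=7 v=5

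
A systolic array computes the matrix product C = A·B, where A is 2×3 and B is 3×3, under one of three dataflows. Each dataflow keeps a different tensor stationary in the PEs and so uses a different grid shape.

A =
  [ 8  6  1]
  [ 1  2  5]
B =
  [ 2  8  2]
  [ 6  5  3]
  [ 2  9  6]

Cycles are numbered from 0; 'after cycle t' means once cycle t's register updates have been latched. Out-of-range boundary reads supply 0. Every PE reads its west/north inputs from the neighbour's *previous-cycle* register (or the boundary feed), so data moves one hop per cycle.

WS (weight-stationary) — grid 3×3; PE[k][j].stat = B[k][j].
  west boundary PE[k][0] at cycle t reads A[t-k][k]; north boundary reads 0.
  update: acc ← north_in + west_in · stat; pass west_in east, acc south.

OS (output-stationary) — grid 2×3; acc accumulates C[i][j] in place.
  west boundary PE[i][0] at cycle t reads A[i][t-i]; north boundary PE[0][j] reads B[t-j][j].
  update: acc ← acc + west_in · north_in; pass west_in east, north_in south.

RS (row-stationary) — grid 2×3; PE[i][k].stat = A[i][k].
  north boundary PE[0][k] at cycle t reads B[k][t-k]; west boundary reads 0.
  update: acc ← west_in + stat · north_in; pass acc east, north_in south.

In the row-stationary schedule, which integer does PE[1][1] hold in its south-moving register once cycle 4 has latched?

register = 3

Tracing RS — 2×3 array, target PE[1][1]:
  after 0 — PE[0][1] acc=0, pass-E 0, pass-S 0
  after 0 — PE[1][0] acc=0, pass-E 0, pass-S 0
  after 0 — PE[1][1] acc=0, pass-E 0, pass-S 0
  after 1 — PE[0][1] acc=52, pass-E 52, pass-S 6
  after 1 — PE[1][0] acc=2, pass-E 2, pass-S 2
  after 1 — PE[1][1] acc=0, pass-E 0, pass-S 0
  after 2 — PE[0][1] acc=94, pass-E 94, pass-S 5
  after 2 — PE[1][0] acc=8, pass-E 8, pass-S 8
  after 2 — PE[1][1] acc=14, pass-E 14, pass-S 6
  after 3 — PE[0][1] acc=34, pass-E 34, pass-S 3
  after 3 — PE[1][0] acc=2, pass-E 2, pass-S 2
  after 3 — PE[1][1] acc=18, pass-E 18, pass-S 5
  after 4 — PE[0][1] acc=0, pass-E 0, pass-S 0
  after 4 — PE[1][0] acc=0, pass-E 0, pass-S 0
  after 4 — PE[1][1] acc=8, pass-E 8, pass-S 3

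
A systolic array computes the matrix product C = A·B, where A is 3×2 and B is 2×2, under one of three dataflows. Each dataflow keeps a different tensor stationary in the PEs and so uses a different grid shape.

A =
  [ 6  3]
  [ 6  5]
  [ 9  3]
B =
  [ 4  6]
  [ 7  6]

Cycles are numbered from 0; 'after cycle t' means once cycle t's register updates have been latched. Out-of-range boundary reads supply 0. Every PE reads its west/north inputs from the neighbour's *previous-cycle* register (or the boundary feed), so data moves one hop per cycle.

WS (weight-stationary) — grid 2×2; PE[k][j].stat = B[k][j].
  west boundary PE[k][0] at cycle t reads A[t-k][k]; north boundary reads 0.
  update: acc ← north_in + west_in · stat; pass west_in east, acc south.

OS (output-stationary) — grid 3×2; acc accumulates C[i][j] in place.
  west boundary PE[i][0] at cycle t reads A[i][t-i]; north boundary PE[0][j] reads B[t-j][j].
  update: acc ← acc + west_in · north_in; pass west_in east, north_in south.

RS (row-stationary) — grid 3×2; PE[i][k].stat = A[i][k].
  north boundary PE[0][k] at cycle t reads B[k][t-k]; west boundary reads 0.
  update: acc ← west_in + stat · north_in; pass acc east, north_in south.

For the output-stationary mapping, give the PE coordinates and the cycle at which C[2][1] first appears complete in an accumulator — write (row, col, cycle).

OS: C[2][1] accumulates in PE[2][1]:
  after 0 — PE[2][1] acc=0, pass-E 0, pass-S 0
  after 1 — PE[2][1] acc=0, pass-E 0, pass-S 0
  after 2 — PE[2][1] acc=0, pass-E 0, pass-S 0
  after 3 — PE[2][1] acc=54, pass-E 9, pass-S 6
  after 4 — PE[2][1] acc=72, pass-E 3, pass-S 6

(row, col, cycle) = (2, 1, 4)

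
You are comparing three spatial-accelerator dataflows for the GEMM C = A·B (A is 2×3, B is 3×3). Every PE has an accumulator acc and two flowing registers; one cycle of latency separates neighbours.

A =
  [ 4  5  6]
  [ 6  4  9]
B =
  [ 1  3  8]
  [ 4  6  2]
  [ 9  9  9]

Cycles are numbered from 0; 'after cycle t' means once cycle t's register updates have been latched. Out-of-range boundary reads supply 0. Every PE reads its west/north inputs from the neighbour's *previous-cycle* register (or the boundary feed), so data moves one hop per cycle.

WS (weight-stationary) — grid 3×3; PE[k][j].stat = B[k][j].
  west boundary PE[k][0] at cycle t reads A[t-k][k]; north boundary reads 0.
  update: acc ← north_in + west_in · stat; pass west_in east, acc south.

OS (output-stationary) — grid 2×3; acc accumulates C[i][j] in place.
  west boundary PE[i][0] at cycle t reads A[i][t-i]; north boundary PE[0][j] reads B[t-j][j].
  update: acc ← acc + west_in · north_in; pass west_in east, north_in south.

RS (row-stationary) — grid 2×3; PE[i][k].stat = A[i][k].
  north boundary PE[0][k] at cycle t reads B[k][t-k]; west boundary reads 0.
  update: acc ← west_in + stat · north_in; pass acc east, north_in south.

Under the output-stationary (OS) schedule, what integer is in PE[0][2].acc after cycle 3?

Tracing OS — 2×3 array, target PE[0][2]:
  step 0 · PE0,1: acc=0; fwd→0 fwd↓0
  step 0 · PE0,2: acc=0; fwd→0 fwd↓0
  step 1 · PE0,1: acc=12; fwd→4 fwd↓3
  step 1 · PE0,2: acc=0; fwd→0 fwd↓0
  step 2 · PE0,1: acc=42; fwd→5 fwd↓6
  step 2 · PE0,2: acc=32; fwd→4 fwd↓8
  step 3 · PE0,1: acc=96; fwd→6 fwd↓9
  step 3 · PE0,2: acc=42; fwd→5 fwd↓2

PE[0][2].acc = 42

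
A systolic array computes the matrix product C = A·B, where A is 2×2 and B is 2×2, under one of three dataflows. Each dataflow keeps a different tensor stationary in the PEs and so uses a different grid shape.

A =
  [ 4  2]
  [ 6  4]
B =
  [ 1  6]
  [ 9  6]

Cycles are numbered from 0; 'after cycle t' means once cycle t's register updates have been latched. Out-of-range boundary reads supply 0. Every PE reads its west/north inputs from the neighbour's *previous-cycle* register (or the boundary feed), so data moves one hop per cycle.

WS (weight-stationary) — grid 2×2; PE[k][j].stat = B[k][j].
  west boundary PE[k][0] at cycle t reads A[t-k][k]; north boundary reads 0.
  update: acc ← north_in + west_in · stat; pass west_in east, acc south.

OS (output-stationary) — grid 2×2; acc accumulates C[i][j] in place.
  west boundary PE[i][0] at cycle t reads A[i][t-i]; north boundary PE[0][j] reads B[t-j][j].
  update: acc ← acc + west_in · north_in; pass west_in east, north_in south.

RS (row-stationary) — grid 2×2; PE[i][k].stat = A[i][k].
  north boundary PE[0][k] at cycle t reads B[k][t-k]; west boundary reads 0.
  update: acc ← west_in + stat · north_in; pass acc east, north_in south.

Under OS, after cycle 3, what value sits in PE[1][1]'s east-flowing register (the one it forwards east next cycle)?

register = 4

OS on a 2×2 grid — tracing PE[1][1] and its feeders:
  step 0 · PE0,1: acc=0; fwd→0 fwd↓0
  step 0 · PE1,0: acc=0; fwd→0 fwd↓0
  step 0 · PE1,1: acc=0; fwd→0 fwd↓0
  step 1 · PE0,1: acc=24; fwd→4 fwd↓6
  step 1 · PE1,0: acc=6; fwd→6 fwd↓1
  step 1 · PE1,1: acc=0; fwd→0 fwd↓0
  step 2 · PE0,1: acc=36; fwd→2 fwd↓6
  step 2 · PE1,0: acc=42; fwd→4 fwd↓9
  step 2 · PE1,1: acc=36; fwd→6 fwd↓6
  step 3 · PE0,1: acc=36; fwd→0 fwd↓0
  step 3 · PE1,0: acc=42; fwd→0 fwd↓0
  step 3 · PE1,1: acc=60; fwd→4 fwd↓6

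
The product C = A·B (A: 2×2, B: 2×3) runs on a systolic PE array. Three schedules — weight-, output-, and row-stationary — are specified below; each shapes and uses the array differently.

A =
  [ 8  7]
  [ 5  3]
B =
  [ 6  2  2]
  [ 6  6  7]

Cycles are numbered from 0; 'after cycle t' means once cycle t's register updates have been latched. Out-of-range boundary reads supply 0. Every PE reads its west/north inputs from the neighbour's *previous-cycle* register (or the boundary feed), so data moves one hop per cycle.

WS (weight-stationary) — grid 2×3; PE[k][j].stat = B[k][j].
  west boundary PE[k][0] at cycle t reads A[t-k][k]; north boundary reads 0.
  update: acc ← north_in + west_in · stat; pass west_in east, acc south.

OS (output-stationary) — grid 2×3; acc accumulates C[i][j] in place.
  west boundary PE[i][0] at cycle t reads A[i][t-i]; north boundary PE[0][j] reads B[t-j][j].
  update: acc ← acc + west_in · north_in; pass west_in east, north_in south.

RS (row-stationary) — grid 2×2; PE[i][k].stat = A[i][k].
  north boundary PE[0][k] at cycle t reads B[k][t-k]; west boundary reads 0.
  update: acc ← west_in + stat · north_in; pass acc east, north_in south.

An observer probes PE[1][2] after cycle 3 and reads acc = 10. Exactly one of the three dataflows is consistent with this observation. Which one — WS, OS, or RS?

WS (2×3 grid), PE[1][2]:
  step 0 · PE1,2: acc=0; fwd→0 fwd↓0
  step 1 · PE1,2: acc=0; fwd→0 fwd↓0
  step 2 · PE1,2: acc=0; fwd→0 fwd↓0
  step 3 · PE1,2: acc=65; fwd→7 fwd↓65
OS (2×3 grid), PE[1][2]:
  step 0 · PE1,2: acc=0; fwd→0 fwd↓0
  step 1 · PE1,2: acc=0; fwd→0 fwd↓0
  step 2 · PE1,2: acc=0; fwd→0 fwd↓0
  step 3 · PE1,2: acc=10; fwd→5 fwd↓2
RS (2×2): PE[1][2] does not exist.

dataflow = OS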